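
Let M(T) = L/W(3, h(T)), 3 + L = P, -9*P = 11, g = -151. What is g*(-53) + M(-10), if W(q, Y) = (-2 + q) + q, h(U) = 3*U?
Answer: 144035/18 ≈ 8001.9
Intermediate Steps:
W(q, Y) = -2 + 2*q
P = -11/9 (P = -1/9*11 = -11/9 ≈ -1.2222)
L = -38/9 (L = -3 - 11/9 = -38/9 ≈ -4.2222)
M(T) = -19/18 (M(T) = -38/(9*(-2 + 2*3)) = -38/(9*(-2 + 6)) = -38/9/4 = -38/9*1/4 = -19/18)
g*(-53) + M(-10) = -151*(-53) - 19/18 = 8003 - 19/18 = 144035/18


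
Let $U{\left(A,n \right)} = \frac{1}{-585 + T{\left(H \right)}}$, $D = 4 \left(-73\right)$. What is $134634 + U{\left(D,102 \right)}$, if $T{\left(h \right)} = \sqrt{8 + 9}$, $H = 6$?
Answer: $\frac{46072831287}{342208} - \frac{\sqrt{17}}{342208} \approx 1.3463 \cdot 10^{5}$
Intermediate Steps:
$D = -292$
$T{\left(h \right)} = \sqrt{17}$
$U{\left(A,n \right)} = \frac{1}{-585 + \sqrt{17}}$
$134634 + U{\left(D,102 \right)} = 134634 - \left(\frac{585}{342208} + \frac{\sqrt{17}}{342208}\right) = \frac{46072831287}{342208} - \frac{\sqrt{17}}{342208}$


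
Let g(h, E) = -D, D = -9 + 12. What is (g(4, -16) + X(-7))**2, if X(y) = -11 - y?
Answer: 49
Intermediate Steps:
D = 3
g(h, E) = -3 (g(h, E) = -1*3 = -3)
(g(4, -16) + X(-7))**2 = (-3 + (-11 - 1*(-7)))**2 = (-3 + (-11 + 7))**2 = (-3 - 4)**2 = (-7)**2 = 49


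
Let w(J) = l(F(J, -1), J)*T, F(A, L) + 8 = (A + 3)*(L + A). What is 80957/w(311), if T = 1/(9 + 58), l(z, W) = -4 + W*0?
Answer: -5424119/4 ≈ -1.3560e+6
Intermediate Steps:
F(A, L) = -8 + (3 + A)*(A + L) (F(A, L) = -8 + (A + 3)*(L + A) = -8 + (3 + A)*(A + L))
l(z, W) = -4 (l(z, W) = -4 + 0 = -4)
T = 1/67 ≈ 0.014925
w(J) = -4/67 (w(J) = -4*1/67 = -4/67)
80957/w(311) = 80957/(-4/67) = 80957*(-67/4) = -5424119/4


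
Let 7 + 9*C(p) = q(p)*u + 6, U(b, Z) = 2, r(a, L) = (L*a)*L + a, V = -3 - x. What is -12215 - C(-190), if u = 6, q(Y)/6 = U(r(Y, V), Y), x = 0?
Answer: -110006/9 ≈ -12223.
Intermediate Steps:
V = -3 (V = -3 - 1*0 = -3 + 0 = -3)
r(a, L) = a + a*L² (r(a, L) = a*L² + a = a + a*L²)
q(Y) = 12 (q(Y) = 6*2 = 12)
C(p) = 71/9 (C(p) = -7/9 + (12*6 + 6)/9 = -7/9 + (72 + 6)/9 = -7/9 + (⅑)*78 = -7/9 + 26/3 = 71/9)
-12215 - C(-190) = -12215 - 1*71/9 = -12215 - 71/9 = -110006/9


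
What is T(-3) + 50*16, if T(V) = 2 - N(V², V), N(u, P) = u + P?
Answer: 796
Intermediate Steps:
N(u, P) = P + u
T(V) = 2 - V - V² (T(V) = 2 - (V + V²) = 2 + (-V - V²) = 2 - V - V²)
T(-3) + 50*16 = (2 - 1*(-3) - 1*(-3)²) + 50*16 = (2 + 3 - 1*9) + 800 = (2 + 3 - 9) + 800 = -4 + 800 = 796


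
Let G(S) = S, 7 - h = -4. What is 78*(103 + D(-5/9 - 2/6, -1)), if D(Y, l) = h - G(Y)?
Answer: 26884/3 ≈ 8961.3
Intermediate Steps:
h = 11 (h = 7 - 1*(-4) = 7 + 4 = 11)
D(Y, l) = 11 - Y
78*(103 + D(-5/9 - 2/6, -1)) = 78*(103 + (11 - (-5/9 - 2/6))) = 78*(103 + (11 - (-5*⅑ - 2*⅙))) = 78*(103 + (11 - (-5/9 - ⅓))) = 78*(103 + (11 - 1*(-8/9))) = 78*(103 + (11 + 8/9)) = 78*(103 + 107/9) = 78*(1034/9) = 26884/3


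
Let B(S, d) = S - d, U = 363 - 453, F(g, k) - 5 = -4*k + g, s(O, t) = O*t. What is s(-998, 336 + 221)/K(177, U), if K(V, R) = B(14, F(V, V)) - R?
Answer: -277943/315 ≈ -882.36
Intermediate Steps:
F(g, k) = 5 + g - 4*k (F(g, k) = 5 + (-4*k + g) = 5 + (g - 4*k) = 5 + g - 4*k)
U = -90
K(V, R) = 9 - R + 3*V (K(V, R) = (14 - (5 + V - 4*V)) - R = (14 - (5 - 3*V)) - R = (14 + (-5 + 3*V)) - R = (9 + 3*V) - R = 9 - R + 3*V)
s(-998, 336 + 221)/K(177, U) = (-998*(336 + 221))/(9 - 1*(-90) + 3*177) = (-998*557)/(9 + 90 + 531) = -555886/630 = -555886*1/630 = -277943/315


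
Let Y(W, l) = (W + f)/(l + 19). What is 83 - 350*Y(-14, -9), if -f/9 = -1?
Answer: 258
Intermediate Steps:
f = 9 (f = -9*(-1) = 9)
Y(W, l) = (9 + W)/(19 + l) (Y(W, l) = (W + 9)/(l + 19) = (9 + W)/(19 + l))
83 - 350*Y(-14, -9) = 83 - 350*(9 - 14)/(19 - 9) = 83 - 350*(-5)/10 = 83 - 35*(-5) = 83 - 350*(-½) = 83 + 175 = 258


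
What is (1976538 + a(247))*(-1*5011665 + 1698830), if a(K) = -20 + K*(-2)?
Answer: -6546241468040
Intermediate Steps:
a(K) = -20 - 2*K
(1976538 + a(247))*(-1*5011665 + 1698830) = (1976538 + (-20 - 2*247))*(-1*5011665 + 1698830) = (1976538 + (-20 - 494))*(-5011665 + 1698830) = (1976538 - 514)*(-3312835) = 1976024*(-3312835) = -6546241468040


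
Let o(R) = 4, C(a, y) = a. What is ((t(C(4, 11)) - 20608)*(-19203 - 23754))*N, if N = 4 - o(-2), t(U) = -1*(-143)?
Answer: 0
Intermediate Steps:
t(U) = 143
N = 0 (N = 4 - 1*4 = 4 - 4 = 0)
((t(C(4, 11)) - 20608)*(-19203 - 23754))*N = ((143 - 20608)*(-19203 - 23754))*0 = -20465*(-42957)*0 = 879115005*0 = 0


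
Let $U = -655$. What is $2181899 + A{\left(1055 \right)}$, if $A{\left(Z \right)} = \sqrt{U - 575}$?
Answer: $2181899 + i \sqrt{1230} \approx 2.1819 \cdot 10^{6} + 35.071 i$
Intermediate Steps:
$A{\left(Z \right)} = i \sqrt{1230}$ ($A{\left(Z \right)} = \sqrt{-655 - 575} = \sqrt{-1230} = i \sqrt{1230}$)
$2181899 + A{\left(1055 \right)} = 2181899 + i \sqrt{1230}$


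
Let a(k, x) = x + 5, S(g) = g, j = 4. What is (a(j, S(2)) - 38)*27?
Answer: -837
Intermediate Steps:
a(k, x) = 5 + x
(a(j, S(2)) - 38)*27 = ((5 + 2) - 38)*27 = (7 - 38)*27 = -31*27 = -837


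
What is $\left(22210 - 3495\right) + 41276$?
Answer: $59991$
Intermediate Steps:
$\left(22210 - 3495\right) + 41276 = 18715 + 41276 = 59991$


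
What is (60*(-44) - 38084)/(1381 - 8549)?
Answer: 10181/1792 ≈ 5.6814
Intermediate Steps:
(60*(-44) - 38084)/(1381 - 8549) = (-2640 - 38084)/(-7168) = -40724*(-1/7168) = 10181/1792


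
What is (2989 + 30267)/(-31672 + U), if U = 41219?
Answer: 33256/9547 ≈ 3.4834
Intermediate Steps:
(2989 + 30267)/(-31672 + U) = (2989 + 30267)/(-31672 + 41219) = 33256/9547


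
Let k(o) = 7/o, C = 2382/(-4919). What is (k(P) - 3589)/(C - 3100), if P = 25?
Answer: 220661421/190641025 ≈ 1.1575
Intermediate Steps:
C = -2382/4919 (C = 2382*(-1/4919) = -2382/4919 ≈ -0.48424)
(k(P) - 3589)/(C - 3100) = (7/25 - 3589)/(-2382/4919 - 3100) = (7*(1/25) - 3589)/(-15251282/4919) = (7/25 - 3589)*(-4919/15251282) = -89718/25*(-4919/15251282) = 220661421/190641025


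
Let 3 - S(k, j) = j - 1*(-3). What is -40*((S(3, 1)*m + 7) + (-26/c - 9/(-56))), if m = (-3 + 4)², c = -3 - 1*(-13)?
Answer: -997/7 ≈ -142.43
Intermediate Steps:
c = 10 (c = -3 + 13 = 10)
S(k, j) = -j (S(k, j) = 3 - (j - 1*(-3)) = 3 - (j + 3) = 3 - (3 + j) = 3 + (-3 - j) = -j)
m = 1 (m = 1² = 1)
-40*((S(3, 1)*m + 7) + (-26/c - 9/(-56))) = -40*((-1*1*1 + 7) + (-26/10 - 9/(-56))) = -40*((-1*1 + 7) + (-26*⅒ - 9*(-1/56))) = -40*((-1 + 7) + (-13/5 + 9/56)) = -40*(6 - 683/280) = -40*997/280 = -997/7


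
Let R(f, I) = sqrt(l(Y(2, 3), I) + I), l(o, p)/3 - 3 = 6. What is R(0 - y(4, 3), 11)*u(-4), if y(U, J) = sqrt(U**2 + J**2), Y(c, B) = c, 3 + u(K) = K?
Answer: -7*sqrt(38) ≈ -43.151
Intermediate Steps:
u(K) = -3 + K
l(o, p) = 27 (l(o, p) = 9 + 3*6 = 9 + 18 = 27)
y(U, J) = sqrt(J**2 + U**2)
R(f, I) = sqrt(27 + I)
R(0 - y(4, 3), 11)*u(-4) = sqrt(27 + 11)*(-3 - 4) = sqrt(38)*(-7) = -7*sqrt(38)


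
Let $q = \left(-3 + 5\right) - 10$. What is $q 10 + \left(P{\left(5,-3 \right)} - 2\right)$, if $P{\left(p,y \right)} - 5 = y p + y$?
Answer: $-95$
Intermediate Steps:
$q = -8$ ($q = 2 - 10 = -8$)
$P{\left(p,y \right)} = 5 + y + p y$ ($P{\left(p,y \right)} = 5 + \left(y p + y\right) = 5 + \left(p y + y\right) = 5 + \left(y + p y\right) = 5 + y + p y$)
$q 10 + \left(P{\left(5,-3 \right)} - 2\right) = \left(-8\right) 10 + \left(\left(5 - 3 + 5 \left(-3\right)\right) - 2\right) = -80 - 15 = -95$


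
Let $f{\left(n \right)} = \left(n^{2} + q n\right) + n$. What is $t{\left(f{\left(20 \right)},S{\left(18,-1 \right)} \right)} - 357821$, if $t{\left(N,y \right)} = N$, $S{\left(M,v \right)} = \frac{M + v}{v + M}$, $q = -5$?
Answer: $-357501$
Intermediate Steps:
$S{\left(M,v \right)} = 1$ ($S{\left(M,v \right)} = \frac{M + v}{M + v} = 1$)
$f{\left(n \right)} = n^{2} - 4 n$ ($f{\left(n \right)} = \left(n^{2} - 5 n\right) + n = n^{2} - 4 n$)
$t{\left(f{\left(20 \right)},S{\left(18,-1 \right)} \right)} - 357821 = 20 \left(-4 + 20\right) - 357821 = 20 \cdot 16 - 357821 = 320 - 357821 = -357501$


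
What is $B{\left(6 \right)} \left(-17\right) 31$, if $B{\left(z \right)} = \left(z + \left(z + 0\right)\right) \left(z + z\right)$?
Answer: $-75888$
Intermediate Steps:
$B{\left(z \right)} = 4 z^{2}$ ($B{\left(z \right)} = \left(z + z\right) 2 z = 2 z 2 z = 4 z^{2}$)
$B{\left(6 \right)} \left(-17\right) 31 = 4 \cdot 6^{2} \left(-17\right) 31 = 4 \cdot 36 \left(-17\right) 31 = 144 \left(-17\right) 31 = \left(-2448\right) 31 = -75888$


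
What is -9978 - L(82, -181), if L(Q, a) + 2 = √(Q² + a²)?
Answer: -9976 - √39485 ≈ -10175.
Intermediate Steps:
L(Q, a) = -2 + √(Q² + a²)
-9978 - L(82, -181) = -9978 - (-2 + √(82² + (-181)²)) = -9978 - (-2 + √(6724 + 32761)) = -9978 - (-2 + √39485) = -9978 + (2 - √39485) = -9976 - √39485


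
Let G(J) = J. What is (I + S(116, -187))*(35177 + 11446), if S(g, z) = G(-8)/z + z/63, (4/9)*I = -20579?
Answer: -33912150545191/15708 ≈ -2.1589e+9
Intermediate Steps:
I = -185211/4 (I = (9/4)*(-20579) = -185211/4 ≈ -46303.)
S(g, z) = -8/z + z/63
(I + S(116, -187))*(35177 + 11446) = (-185211/4 + (-8/(-187) + (1/63)*(-187)))*(35177 + 11446) = (-185211/4 + (-8*(-1/187) - 187/63))*46623 = (-185211/4 + (8/187 - 187/63))*46623 = (-185211/4 - 34465/11781)*46623 = -2182108651/47124*46623 = -33912150545191/15708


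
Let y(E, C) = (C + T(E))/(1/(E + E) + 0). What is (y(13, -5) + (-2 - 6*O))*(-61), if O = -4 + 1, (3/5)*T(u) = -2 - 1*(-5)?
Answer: -976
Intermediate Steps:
T(u) = 5 (T(u) = 5*(-2 - 1*(-5))/3 = 5*(-2 + 5)/3 = (5/3)*3 = 5)
O = -3
y(E, C) = 2*E*(5 + C) (y(E, C) = (C + 5)/(1/(E + E) + 0) = (5 + C)/(1/(2*E) + 0) = (5 + C)/((1/(2*E))) = (5 + C)*(2*E) = 2*E*(5 + C))
(y(13, -5) + (-2 - 6*O))*(-61) = (2*13*(5 - 5) + (-2 - 6*(-3)))*(-61) = (2*13*0 + (-2 + 18))*(-61) = (0 + 16)*(-61) = 16*(-61) = -976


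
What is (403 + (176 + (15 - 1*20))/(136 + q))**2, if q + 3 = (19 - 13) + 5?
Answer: 41822089/256 ≈ 1.6337e+5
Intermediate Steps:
q = 8 (q = -3 + ((19 - 13) + 5) = -3 + (6 + 5) = -3 + 11 = 8)
(403 + (176 + (15 - 1*20))/(136 + q))**2 = (403 + (176 + (15 - 1*20))/(136 + 8))**2 = (403 + (176 + (15 - 20))/144)**2 = (403 + (176 - 5)*(1/144))**2 = (403 + 171*(1/144))**2 = (403 + 19/16)**2 = (6467/16)**2 = 41822089/256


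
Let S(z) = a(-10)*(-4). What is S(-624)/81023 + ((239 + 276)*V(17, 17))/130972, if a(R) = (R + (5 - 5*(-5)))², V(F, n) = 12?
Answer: 72791735/2652936089 ≈ 0.027438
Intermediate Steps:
a(R) = (30 + R)² (a(R) = (R + (5 + 25))² = (R + 30)² = (30 + R)²)
S(z) = -1600 (S(z) = (30 - 10)²*(-4) = 20²*(-4) = 400*(-4) = -1600)
S(-624)/81023 + ((239 + 276)*V(17, 17))/130972 = -1600/81023 + ((239 + 276)*12)/130972 = -1600*1/81023 + (515*12)*(1/130972) = -1600/81023 + 6180*(1/130972) = -1600/81023 + 1545/32743 = 72791735/2652936089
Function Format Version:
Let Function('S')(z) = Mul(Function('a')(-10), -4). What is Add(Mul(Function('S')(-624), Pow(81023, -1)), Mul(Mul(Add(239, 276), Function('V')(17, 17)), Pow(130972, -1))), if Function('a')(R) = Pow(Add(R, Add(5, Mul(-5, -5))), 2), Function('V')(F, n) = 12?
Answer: Rational(72791735, 2652936089) ≈ 0.027438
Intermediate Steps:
Function('a')(R) = Pow(Add(30, R), 2) (Function('a')(R) = Pow(Add(R, Add(5, 25)), 2) = Pow(Add(R, 30), 2) = Pow(Add(30, R), 2))
Function('S')(z) = -1600 (Function('S')(z) = Mul(Pow(Add(30, -10), 2), -4) = Mul(Pow(20, 2), -4) = Mul(400, -4) = -1600)
Add(Mul(Function('S')(-624), Pow(81023, -1)), Mul(Mul(Add(239, 276), Function('V')(17, 17)), Pow(130972, -1))) = Add(Mul(-1600, Pow(81023, -1)), Mul(Mul(Add(239, 276), 12), Pow(130972, -1))) = Add(Mul(-1600, Rational(1, 81023)), Mul(Mul(515, 12), Rational(1, 130972))) = Add(Rational(-1600, 81023), Mul(6180, Rational(1, 130972))) = Add(Rational(-1600, 81023), Rational(1545, 32743)) = Rational(72791735, 2652936089)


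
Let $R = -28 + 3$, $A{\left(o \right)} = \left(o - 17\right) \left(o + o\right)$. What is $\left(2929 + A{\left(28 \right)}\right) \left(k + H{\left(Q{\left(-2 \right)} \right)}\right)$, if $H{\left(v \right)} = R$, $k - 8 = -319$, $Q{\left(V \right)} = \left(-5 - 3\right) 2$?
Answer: $-1191120$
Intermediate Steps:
$Q{\left(V \right)} = -16$ ($Q{\left(V \right)} = \left(-8\right) 2 = -16$)
$k = -311$ ($k = 8 - 319 = -311$)
$A{\left(o \right)} = 2 o \left(-17 + o\right)$ ($A{\left(o \right)} = \left(-17 + o\right) 2 o = 2 o \left(-17 + o\right)$)
$R = -25$
$H{\left(v \right)} = -25$
$\left(2929 + A{\left(28 \right)}\right) \left(k + H{\left(Q{\left(-2 \right)} \right)}\right) = \left(2929 + 2 \cdot 28 \left(-17 + 28\right)\right) \left(-311 - 25\right) = \left(2929 + 2 \cdot 28 \cdot 11\right) \left(-336\right) = \left(2929 + 616\right) \left(-336\right) = 3545 \left(-336\right) = -1191120$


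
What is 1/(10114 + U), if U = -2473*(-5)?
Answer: 1/22479 ≈ 4.4486e-5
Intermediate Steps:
U = 12365
1/(10114 + U) = 1/(10114 + 12365) = 1/22479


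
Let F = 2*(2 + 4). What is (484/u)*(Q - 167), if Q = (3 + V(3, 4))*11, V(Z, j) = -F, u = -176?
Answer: 1463/2 ≈ 731.50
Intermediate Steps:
F = 12 (F = 2*6 = 12)
V(Z, j) = -12 (V(Z, j) = -1*12 = -12)
Q = -99 (Q = (3 - 12)*11 = -9*11 = -99)
(484/u)*(Q - 167) = (484/(-176))*(-99 - 167) = (484*(-1/176))*(-266) = -11/4*(-266) = 1463/2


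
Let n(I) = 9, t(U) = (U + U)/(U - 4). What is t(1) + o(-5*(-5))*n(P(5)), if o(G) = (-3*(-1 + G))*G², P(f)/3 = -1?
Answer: -1215002/3 ≈ -4.0500e+5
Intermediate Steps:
t(U) = 2*U/(-4 + U) (t(U) = (2*U)/(-4 + U) = 2*U/(-4 + U))
P(f) = -3 (P(f) = 3*(-1) = -3)
o(G) = G²*(3 - 3*G) (o(G) = (3 - 3*G)*G² = G²*(3 - 3*G))
t(1) + o(-5*(-5))*n(P(5)) = 2*1/(-4 + 1) + (3*(-5*(-5))²*(1 - (-5)*(-5)))*9 = 2*1/(-3) + (3*25²*(1 - 1*25))*9 = 2*1*(-⅓) + (3*625*(1 - 25))*9 = -⅔ + (3*625*(-24))*9 = -⅔ - 45000*9 = -⅔ - 405000 = -1215002/3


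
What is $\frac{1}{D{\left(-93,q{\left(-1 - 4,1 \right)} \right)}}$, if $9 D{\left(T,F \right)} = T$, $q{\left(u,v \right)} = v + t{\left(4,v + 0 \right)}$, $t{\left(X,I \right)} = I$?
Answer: $- \frac{3}{31} \approx -0.096774$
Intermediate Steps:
$q{\left(u,v \right)} = 2 v$ ($q{\left(u,v \right)} = v + \left(v + 0\right) = v + v = 2 v$)
$D{\left(T,F \right)} = \frac{T}{9}$
$\frac{1}{D{\left(-93,q{\left(-1 - 4,1 \right)} \right)}} = \frac{1}{\frac{1}{9} \left(-93\right)} = \frac{1}{- \frac{31}{3}} = - \frac{3}{31}$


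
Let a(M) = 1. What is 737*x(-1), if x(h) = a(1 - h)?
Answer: 737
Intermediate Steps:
x(h) = 1
737*x(-1) = 737*1 = 737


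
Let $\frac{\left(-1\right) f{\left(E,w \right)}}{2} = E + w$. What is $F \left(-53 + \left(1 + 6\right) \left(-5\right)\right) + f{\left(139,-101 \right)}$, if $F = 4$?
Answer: $-428$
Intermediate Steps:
$f{\left(E,w \right)} = - 2 E - 2 w$ ($f{\left(E,w \right)} = - 2 \left(E + w\right) = - 2 E - 2 w$)
$F \left(-53 + \left(1 + 6\right) \left(-5\right)\right) + f{\left(139,-101 \right)} = 4 \left(-53 + \left(1 + 6\right) \left(-5\right)\right) - 76 = 4 \left(-53 + 7 \left(-5\right)\right) + \left(-278 + 202\right) = 4 \left(-53 - 35\right) - 76 = 4 \left(-88\right) - 76 = -352 - 76 = -428$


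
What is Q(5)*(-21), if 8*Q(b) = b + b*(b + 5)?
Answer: -1155/8 ≈ -144.38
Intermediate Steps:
Q(b) = b/8 + b*(5 + b)/8 (Q(b) = (b + b*(b + 5))/8 = (b + b*(5 + b))/8 = b/8 + b*(5 + b)/8)
Q(5)*(-21) = ((1/8)*5*(6 + 5))*(-21) = ((1/8)*5*11)*(-21) = (55/8)*(-21) = -1155/8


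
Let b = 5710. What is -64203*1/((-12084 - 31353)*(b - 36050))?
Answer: -21401/439292860 ≈ -4.8717e-5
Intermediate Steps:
-64203*1/((-12084 - 31353)*(b - 36050)) = -64203*1/((-12084 - 31353)*(5710 - 36050)) = -64203/((-30340*(-43437))) = -64203/1317878580 = -64203*1/1317878580 = -21401/439292860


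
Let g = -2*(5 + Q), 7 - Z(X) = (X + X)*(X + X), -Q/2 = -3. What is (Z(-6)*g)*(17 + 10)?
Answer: 81378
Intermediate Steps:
Q = 6 (Q = -2*(-3) = 6)
Z(X) = 7 - 4*X² (Z(X) = 7 - (X + X)*(X + X) = 7 - 2*X*2*X = 7 - 4*X²)
g = -22 (g = -2*(5 + 6) = -2*11 = -22)
(Z(-6)*g)*(17 + 10) = ((7 - 4*(-6)²)*(-22))*(17 + 10) = ((7 - 4*36)*(-22))*27 = ((7 - 144)*(-22))*27 = -137*(-22)*27 = 3014*27 = 81378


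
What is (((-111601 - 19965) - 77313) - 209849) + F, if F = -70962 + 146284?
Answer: -343406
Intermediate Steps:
F = 75322
(((-111601 - 19965) - 77313) - 209849) + F = (((-111601 - 19965) - 77313) - 209849) + 75322 = ((-131566 - 77313) - 209849) + 75322 = (-208879 - 209849) + 75322 = -418728 + 75322 = -343406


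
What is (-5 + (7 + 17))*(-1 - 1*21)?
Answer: -418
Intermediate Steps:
(-5 + (7 + 17))*(-1 - 1*21) = (-5 + 24)*(-1 - 21) = 19*(-22) = -418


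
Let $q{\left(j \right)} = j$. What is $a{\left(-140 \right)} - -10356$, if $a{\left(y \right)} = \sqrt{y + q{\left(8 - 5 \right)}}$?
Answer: $10356 + i \sqrt{137} \approx 10356.0 + 11.705 i$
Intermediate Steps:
$a{\left(y \right)} = \sqrt{3 + y}$ ($a{\left(y \right)} = \sqrt{y + \left(8 - 5\right)} = \sqrt{y + 3} = \sqrt{3 + y}$)
$a{\left(-140 \right)} - -10356 = \sqrt{3 - 140} - -10356 = \sqrt{-137} + 10356 = i \sqrt{137} + 10356 = 10356 + i \sqrt{137}$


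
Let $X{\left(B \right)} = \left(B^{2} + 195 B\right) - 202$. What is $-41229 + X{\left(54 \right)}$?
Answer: $-27985$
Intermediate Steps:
$X{\left(B \right)} = -202 + B^{2} + 195 B$
$-41229 + X{\left(54 \right)} = -41229 + \left(-202 + 54^{2} + 195 \cdot 54\right) = -41229 + \left(-202 + 2916 + 10530\right) = -41229 + 13244 = -27985$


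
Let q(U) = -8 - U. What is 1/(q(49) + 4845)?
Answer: 1/4788 ≈ 0.00020886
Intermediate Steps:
1/(q(49) + 4845) = 1/((-8 - 1*49) + 4845) = 1/((-8 - 49) + 4845) = 1/(-57 + 4845) = 1/4788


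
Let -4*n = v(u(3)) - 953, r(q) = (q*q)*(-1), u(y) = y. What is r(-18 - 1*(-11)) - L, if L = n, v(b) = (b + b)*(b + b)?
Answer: -1113/4 ≈ -278.25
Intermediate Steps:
v(b) = 4*b² (v(b) = (2*b)*(2*b) = 4*b²)
r(q) = -q² (r(q) = q²*(-1) = -q²)
n = 917/4 (n = -(4*3² - 953)/4 = -(4*9 - 953)/4 = -(36 - 953)/4 = -¼*(-917) = 917/4 ≈ 229.25)
L = 917/4 ≈ 229.25
r(-18 - 1*(-11)) - L = -(-18 - 1*(-11))² - 1*917/4 = -(-18 + 11)² - 917/4 = -1*(-7)² - 917/4 = -1*49 - 917/4 = -49 - 917/4 = -1113/4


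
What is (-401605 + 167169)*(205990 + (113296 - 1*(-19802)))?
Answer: -79494434368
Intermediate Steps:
(-401605 + 167169)*(205990 + (113296 - 1*(-19802))) = -234436*(205990 + (113296 + 19802)) = -234436*(205990 + 133098) = -234436*339088 = -79494434368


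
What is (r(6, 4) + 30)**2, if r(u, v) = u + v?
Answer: 1600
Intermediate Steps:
(r(6, 4) + 30)**2 = ((6 + 4) + 30)**2 = (10 + 30)**2 = 40**2 = 1600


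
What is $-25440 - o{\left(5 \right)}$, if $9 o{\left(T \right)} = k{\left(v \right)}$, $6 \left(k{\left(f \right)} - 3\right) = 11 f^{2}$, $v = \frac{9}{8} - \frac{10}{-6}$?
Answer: $- \frac{791345507}{31104} \approx -25442.0$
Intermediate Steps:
$v = \frac{67}{24}$ ($v = 9 \cdot \frac{1}{8} - - \frac{5}{3} = \frac{9}{8} + \frac{5}{3} = \frac{67}{24} \approx 2.7917$)
$k{\left(f \right)} = 3 + \frac{11 f^{2}}{6}$
$o{\left(T \right)} = \frac{59747}{31104}$ ($o{\left(T \right)} = \frac{3 + \frac{11 \left(\frac{67}{24}\right)^{2}}{6}}{9} = \frac{3 + \frac{11}{6} \cdot \frac{4489}{576}}{9} = \frac{3 + \frac{49379}{3456}}{9} = \frac{1}{9} \cdot \frac{59747}{3456} = \frac{59747}{31104}$)
$-25440 - o{\left(5 \right)} = -25440 - \frac{59747}{31104} = - \frac{791345507}{31104}$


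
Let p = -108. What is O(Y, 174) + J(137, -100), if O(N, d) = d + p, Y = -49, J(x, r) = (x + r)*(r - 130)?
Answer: -8444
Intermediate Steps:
J(x, r) = (-130 + r)*(r + x) (J(x, r) = (r + x)*(-130 + r) = (-130 + r)*(r + x))
O(N, d) = -108 + d (O(N, d) = d - 108 = -108 + d)
O(Y, 174) + J(137, -100) = (-108 + 174) + ((-100)**2 - 130*(-100) - 130*137 - 100*137) = 66 + (10000 + 13000 - 17810 - 13700) = 66 - 8510 = -8444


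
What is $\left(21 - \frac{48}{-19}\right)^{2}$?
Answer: $\frac{199809}{361} \approx 553.49$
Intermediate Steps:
$\left(21 - \frac{48}{-19}\right)^{2} = \left(21 - - \frac{48}{19}\right)^{2} = \left(21 + \frac{48}{19}\right)^{2} = \left(\frac{447}{19}\right)^{2} = \frac{199809}{361}$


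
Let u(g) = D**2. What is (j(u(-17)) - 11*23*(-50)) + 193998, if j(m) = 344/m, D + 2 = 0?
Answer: 206734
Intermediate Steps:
D = -2 (D = -2 + 0 = -2)
u(g) = 4 (u(g) = (-2)**2 = 4)
(j(u(-17)) - 11*23*(-50)) + 193998 = (344/4 - 11*23*(-50)) + 193998 = (344*(1/4) - 253*(-50)) + 193998 = (86 + 12650) + 193998 = 12736 + 193998 = 206734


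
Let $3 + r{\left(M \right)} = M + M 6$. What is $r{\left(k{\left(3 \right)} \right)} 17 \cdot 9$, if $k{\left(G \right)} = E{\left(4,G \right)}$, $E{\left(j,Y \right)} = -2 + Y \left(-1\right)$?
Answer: $-5814$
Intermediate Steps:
$E{\left(j,Y \right)} = -2 - Y$
$k{\left(G \right)} = -2 - G$
$r{\left(M \right)} = -3 + 7 M$ ($r{\left(M \right)} = -3 + \left(M + M 6\right) = -3 + \left(M + 6 M\right) = -3 + 7 M$)
$r{\left(k{\left(3 \right)} \right)} 17 \cdot 9 = \left(-3 + 7 \left(-2 - 3\right)\right) 17 \cdot 9 = \left(-3 + 7 \left(-5\right)\right) 17 \cdot 9 = \left(-3 - 35\right) 17 \cdot 9 = \left(-38\right) 17 \cdot 9 = \left(-646\right) 9 = -5814$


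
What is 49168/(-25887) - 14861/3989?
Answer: -580837859/103263243 ≈ -5.6248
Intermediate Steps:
49168/(-25887) - 14861/3989 = 49168*(-1/25887) - 14861*1/3989 = -49168/25887 - 14861/3989 = -580837859/103263243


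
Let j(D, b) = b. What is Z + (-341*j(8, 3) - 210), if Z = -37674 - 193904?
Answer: -232811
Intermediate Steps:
Z = -231578
Z + (-341*j(8, 3) - 210) = -231578 + (-341*3 - 210) = -231578 + (-1023 - 210) = -231578 - 1233 = -232811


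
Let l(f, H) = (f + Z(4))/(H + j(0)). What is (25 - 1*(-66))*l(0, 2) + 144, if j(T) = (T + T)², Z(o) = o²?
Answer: 872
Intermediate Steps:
j(T) = 4*T² (j(T) = (2*T)² = 4*T²)
l(f, H) = (16 + f)/H (l(f, H) = (f + 4²)/(H + 4*0²) = (f + 16)/(H + 4*0) = (16 + f)/(H + 0) = (16 + f)/H)
(25 - 1*(-66))*l(0, 2) + 144 = (25 - 1*(-66))*((16 + 0)/2) + 144 = (25 + 66)*((½)*16) + 144 = 91*8 + 144 = 728 + 144 = 872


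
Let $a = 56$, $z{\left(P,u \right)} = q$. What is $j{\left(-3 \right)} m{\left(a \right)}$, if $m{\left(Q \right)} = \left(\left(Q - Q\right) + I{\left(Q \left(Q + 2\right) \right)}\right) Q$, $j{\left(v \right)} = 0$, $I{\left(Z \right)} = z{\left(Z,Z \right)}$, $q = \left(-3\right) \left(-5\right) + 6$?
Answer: $0$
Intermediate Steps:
$q = 21$ ($q = 15 + 6 = 21$)
$z{\left(P,u \right)} = 21$
$I{\left(Z \right)} = 21$
$m{\left(Q \right)} = 21 Q$ ($m{\left(Q \right)} = \left(\left(Q - Q\right) + 21\right) Q = \left(0 + 21\right) Q = 21 Q$)
$j{\left(-3 \right)} m{\left(a \right)} = 0 \cdot 21 \cdot 56 = 0 \cdot 1176 = 0$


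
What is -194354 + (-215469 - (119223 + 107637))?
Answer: -636683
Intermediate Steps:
-194354 + (-215469 - (119223 + 107637)) = -194354 + (-215469 - 1*226860) = -194354 + (-215469 - 226860) = -194354 - 442329 = -636683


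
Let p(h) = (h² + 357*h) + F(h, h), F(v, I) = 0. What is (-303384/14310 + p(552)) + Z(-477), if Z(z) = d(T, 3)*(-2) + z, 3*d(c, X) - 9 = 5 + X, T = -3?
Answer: 1195501441/2385 ≈ 5.0126e+5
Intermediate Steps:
d(c, X) = 14/3 + X/3 (d(c, X) = 3 + (5 + X)/3 = 3 + (5/3 + X/3) = 14/3 + X/3)
p(h) = h² + 357*h (p(h) = (h² + 357*h) + 0 = h² + 357*h)
Z(z) = -34/3 + z (Z(z) = (14/3 + (⅓)*3)*(-2) + z = (14/3 + 1)*(-2) + z = (17/3)*(-2) + z = -34/3 + z)
(-303384/14310 + p(552)) + Z(-477) = (-303384/14310 + 552*(357 + 552)) + (-34/3 - 477) = (-303384*1/14310 + 552*909) - 1465/3 = (-50564/2385 + 501768) - 1465/3 = 1196666116/2385 - 1465/3 = 1195501441/2385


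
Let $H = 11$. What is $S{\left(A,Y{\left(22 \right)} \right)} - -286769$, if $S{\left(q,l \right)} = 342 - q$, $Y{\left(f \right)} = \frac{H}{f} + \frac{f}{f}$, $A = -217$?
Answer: $287328$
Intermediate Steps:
$Y{\left(f \right)} = 1 + \frac{11}{f}$ ($Y{\left(f \right)} = \frac{11}{f} + \frac{f}{f} = \frac{11}{f} + 1 = 1 + \frac{11}{f}$)
$S{\left(A,Y{\left(22 \right)} \right)} - -286769 = \left(342 - -217\right) - -286769 = \left(342 + 217\right) + 286769 = 559 + 286769 = 287328$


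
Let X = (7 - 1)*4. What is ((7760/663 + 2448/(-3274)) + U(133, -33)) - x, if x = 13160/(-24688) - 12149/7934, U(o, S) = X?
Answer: 245945108284153/6643398962811 ≈ 37.021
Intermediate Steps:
X = 24 (X = 6*4 = 24)
U(o, S) = 24
x = -12635811/6121081 (x = 13160*(-1/24688) - 12149*1/7934 = -1645/3086 - 12149/7934 = -12635811/6121081 ≈ -2.0643)
((7760/663 + 2448/(-3274)) + U(133, -33)) - x = ((7760/663 + 2448/(-3274)) + 24) - 1*(-12635811/6121081) = ((7760*(1/663) + 2448*(-1/3274)) + 24) + 12635811/6121081 = ((7760/663 - 1224/1637) + 24) + 12635811/6121081 = (11891608/1085331 + 24) + 12635811/6121081 = 37939552/1085331 + 12635811/6121081 = 245945108284153/6643398962811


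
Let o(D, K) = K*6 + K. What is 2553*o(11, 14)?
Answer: 250194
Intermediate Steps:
o(D, K) = 7*K (o(D, K) = 6*K + K = 7*K)
2553*o(11, 14) = 2553*(7*14) = 2553*98 = 250194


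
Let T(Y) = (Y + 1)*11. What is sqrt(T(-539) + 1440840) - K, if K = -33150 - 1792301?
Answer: 1825451 + sqrt(1434922) ≈ 1.8266e+6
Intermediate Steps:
T(Y) = 11 + 11*Y (T(Y) = (1 + Y)*11 = 11 + 11*Y)
K = -1825451
sqrt(T(-539) + 1440840) - K = sqrt((11 + 11*(-539)) + 1440840) - 1*(-1825451) = sqrt((11 - 5929) + 1440840) + 1825451 = sqrt(-5918 + 1440840) + 1825451 = sqrt(1434922) + 1825451 = 1825451 + sqrt(1434922)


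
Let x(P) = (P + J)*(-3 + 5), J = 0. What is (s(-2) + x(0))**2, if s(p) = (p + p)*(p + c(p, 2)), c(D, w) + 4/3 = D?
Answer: 4096/9 ≈ 455.11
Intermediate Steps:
c(D, w) = -4/3 + D
s(p) = 2*p*(-4/3 + 2*p) (s(p) = (p + p)*(p + (-4/3 + p)) = (2*p)*(-4/3 + 2*p) = 2*p*(-4/3 + 2*p))
x(P) = 2*P (x(P) = (P + 0)*(-3 + 5) = P*2 = 2*P)
(s(-2) + x(0))**2 = ((4/3)*(-2)*(-2 + 3*(-2)) + 2*0)**2 = ((4/3)*(-2)*(-2 - 6) + 0)**2 = ((4/3)*(-2)*(-8) + 0)**2 = (64/3 + 0)**2 = (64/3)**2 = 4096/9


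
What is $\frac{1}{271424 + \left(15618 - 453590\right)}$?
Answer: $- \frac{1}{166548} \approx -6.0043 \cdot 10^{-6}$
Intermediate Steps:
$\frac{1}{271424 + \left(15618 - 453590\right)} = \frac{1}{271424 - 437972} = \frac{1}{-166548} = - \frac{1}{166548}$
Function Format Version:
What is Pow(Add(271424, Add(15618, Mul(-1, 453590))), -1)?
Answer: Rational(-1, 166548) ≈ -6.0043e-6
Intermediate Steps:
Pow(Add(271424, Add(15618, Mul(-1, 453590))), -1) = Pow(Add(271424, Add(15618, -453590)), -1) = Pow(Add(271424, -437972), -1) = Pow(-166548, -1) = Rational(-1, 166548)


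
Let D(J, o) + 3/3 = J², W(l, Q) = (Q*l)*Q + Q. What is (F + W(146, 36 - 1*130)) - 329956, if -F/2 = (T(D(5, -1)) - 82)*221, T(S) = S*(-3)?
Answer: 1028074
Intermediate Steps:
W(l, Q) = Q + l*Q² (W(l, Q) = l*Q² + Q = Q + l*Q²)
D(J, o) = -1 + J²
T(S) = -3*S
F = 68068 (F = -2*(-3*(-1 + 5²) - 82)*221 = -2*(-3*(-1 + 25) - 82)*221 = -2*(-3*24 - 82)*221 = -2*(-72 - 82)*221 = -(-308)*221 = -2*(-34034) = 68068)
(F + W(146, 36 - 1*130)) - 329956 = (68068 + (36 - 1*130)*(1 + (36 - 1*130)*146)) - 329956 = (68068 + (36 - 130)*(1 + (36 - 130)*146)) - 329956 = (68068 - 94*(1 - 94*146)) - 329956 = (68068 - 94*(1 - 13724)) - 329956 = (68068 - 94*(-13723)) - 329956 = (68068 + 1289962) - 329956 = 1358030 - 329956 = 1028074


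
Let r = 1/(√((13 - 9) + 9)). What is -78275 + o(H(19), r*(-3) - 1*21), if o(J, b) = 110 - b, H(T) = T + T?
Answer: -78144 + 3*√13/13 ≈ -78143.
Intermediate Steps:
H(T) = 2*T
r = √13/13 (r = 1/(√(4 + 9)) = 1/(√13) = √13/13 ≈ 0.27735)
-78275 + o(H(19), r*(-3) - 1*21) = -78275 + (110 - ((√13/13)*(-3) - 1*21)) = -78275 + (110 - (-3*√13/13 - 21)) = -78275 + (110 - (-21 - 3*√13/13)) = -78275 + (110 + (21 + 3*√13/13)) = -78275 + (131 + 3*√13/13) = -78144 + 3*√13/13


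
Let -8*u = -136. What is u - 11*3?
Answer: -16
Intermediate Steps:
u = 17 (u = -⅛*(-136) = 17)
u - 11*3 = 17 - 11*3 = 17 - 33 = -16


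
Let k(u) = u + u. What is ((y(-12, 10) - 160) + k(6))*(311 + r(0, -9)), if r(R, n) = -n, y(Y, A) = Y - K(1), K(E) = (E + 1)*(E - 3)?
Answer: -49920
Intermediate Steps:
K(E) = (1 + E)*(-3 + E)
y(Y, A) = 4 + Y (y(Y, A) = Y - (-3 + 1² - 2*1) = Y - (-3 + 1 - 2) = Y - 1*(-4) = Y + 4 = 4 + Y)
k(u) = 2*u
((y(-12, 10) - 160) + k(6))*(311 + r(0, -9)) = (((4 - 12) - 160) + 2*6)*(311 - 1*(-9)) = ((-8 - 160) + 12)*(311 + 9) = (-168 + 12)*320 = -156*320 = -49920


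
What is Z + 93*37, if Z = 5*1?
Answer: 3446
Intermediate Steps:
Z = 5
Z + 93*37 = 5 + 93*37 = 5 + 3441 = 3446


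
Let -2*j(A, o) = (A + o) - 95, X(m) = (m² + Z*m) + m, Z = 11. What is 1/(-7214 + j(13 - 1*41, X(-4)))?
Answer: -2/14273 ≈ -0.00014012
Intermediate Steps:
X(m) = m² + 12*m (X(m) = (m² + 11*m) + m = m² + 12*m)
j(A, o) = 95/2 - A/2 - o/2 (j(A, o) = -((A + o) - 95)/2 = -(-95 + A + o)/2 = 95/2 - A/2 - o/2)
1/(-7214 + j(13 - 1*41, X(-4))) = 1/(-7214 + (95/2 - (13 - 1*41)/2 - (-2)*(12 - 4))) = 1/(-7214 + (95/2 - (13 - 41)/2 - (-2)*8)) = 1/(-7214 + (95/2 - ½*(-28) - ½*(-32))) = 1/(-7214 + (95/2 + 14 + 16)) = 1/(-7214 + 155/2) = 1/(-14273/2) = -2/14273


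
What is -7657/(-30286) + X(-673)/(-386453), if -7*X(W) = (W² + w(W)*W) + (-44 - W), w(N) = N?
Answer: 2535124191/4312042574 ≈ 0.58792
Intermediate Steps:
X(W) = 44/7 - 2*W²/7 + W/7 (X(W) = -((W² + W*W) + (-44 - W))/7 = -((W² + W²) + (-44 - W))/7 = -(2*W² + (-44 - W))/7 = -(-44 - W + 2*W²)/7 = 44/7 - 2*W²/7 + W/7)
-7657/(-30286) + X(-673)/(-386453) = -7657/(-30286) + (44/7 - 2/7*(-673)² + (⅐)*(-673))/(-386453) = -7657*(-1/30286) + (44/7 - 2/7*452929 - 673/7)*(-1/386453) = 403/1594 + (44/7 - 905858/7 - 673/7)*(-1/386453) = 403/1594 - 906487/7*(-1/386453) = 403/1594 + 906487/2705171 = 2535124191/4312042574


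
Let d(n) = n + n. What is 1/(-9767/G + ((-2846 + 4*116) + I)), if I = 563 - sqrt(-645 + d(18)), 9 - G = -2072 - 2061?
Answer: -31247517230/56923364828101 + 17156164*I*sqrt(609)/56923364828101 ≈ -0.00054894 + 7.4377e-6*I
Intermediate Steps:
G = 4142 (G = 9 - (-2072 - 2061) = 9 - 1*(-4133) = 9 + 4133 = 4142)
d(n) = 2*n
I = 563 - I*sqrt(609) (I = 563 - sqrt(-645 + 2*18) = 563 - sqrt(-645 + 36) = 563 - sqrt(-609) = 563 - I*sqrt(609) ≈ 563.0 - 24.678*I)
1/(-9767/G + ((-2846 + 4*116) + I)) = 1/(-9767/4142 + ((-2846 + 4*116) + (563 - I*sqrt(609)))) = 1/(-9767*1/4142 + ((-2846 + 464) + (563 - I*sqrt(609)))) = 1/(-9767/4142 + (-2382 + (563 - I*sqrt(609)))) = 1/(-9767/4142 + (-1819 - I*sqrt(609))) = 1/(-7544065/4142 - I*sqrt(609))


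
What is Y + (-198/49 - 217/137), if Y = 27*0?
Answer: -37759/6713 ≈ -5.6248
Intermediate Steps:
Y = 0
Y + (-198/49 - 217/137) = 0 + (-198/49 - 217/137) = 0 - 37759/6713 = -37759/6713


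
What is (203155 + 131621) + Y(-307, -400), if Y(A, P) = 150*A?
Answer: 288726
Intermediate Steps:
(203155 + 131621) + Y(-307, -400) = (203155 + 131621) + 150*(-307) = 334776 - 46050 = 288726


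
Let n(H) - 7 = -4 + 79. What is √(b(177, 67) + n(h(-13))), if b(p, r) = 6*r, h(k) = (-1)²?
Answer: 22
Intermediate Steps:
h(k) = 1
n(H) = 82 (n(H) = 7 + (-4 + 79) = 7 + 75 = 82)
√(b(177, 67) + n(h(-13))) = √(6*67 + 82) = √(402 + 82) = √484 = 22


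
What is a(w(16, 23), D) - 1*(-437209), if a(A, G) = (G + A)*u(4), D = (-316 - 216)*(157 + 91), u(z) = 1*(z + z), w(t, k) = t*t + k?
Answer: -616047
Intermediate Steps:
w(t, k) = k + t² (w(t, k) = t² + k = k + t²)
u(z) = 2*z (u(z) = 1*(2*z) = 2*z)
D = -131936 (D = -532*248 = -131936)
a(A, G) = 8*A + 8*G (a(A, G) = (G + A)*(2*4) = (A + G)*8 = 8*A + 8*G)
a(w(16, 23), D) - 1*(-437209) = (8*(23 + 16²) + 8*(-131936)) - 1*(-437209) = (8*(23 + 256) - 1055488) + 437209 = (8*279 - 1055488) + 437209 = (2232 - 1055488) + 437209 = -1053256 + 437209 = -616047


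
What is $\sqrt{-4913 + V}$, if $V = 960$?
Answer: $i \sqrt{3953} \approx 62.873 i$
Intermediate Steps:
$\sqrt{-4913 + V} = \sqrt{-4913 + 960} = \sqrt{-3953} = i \sqrt{3953}$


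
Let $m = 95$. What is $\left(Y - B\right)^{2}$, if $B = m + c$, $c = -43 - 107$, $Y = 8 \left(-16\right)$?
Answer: $5329$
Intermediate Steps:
$Y = -128$
$c = -150$ ($c = -43 - 107 = -150$)
$B = -55$ ($B = 95 - 150 = -55$)
$\left(Y - B\right)^{2} = \left(-128 - -55\right)^{2} = \left(-128 + 55\right)^{2} = \left(-73\right)^{2} = 5329$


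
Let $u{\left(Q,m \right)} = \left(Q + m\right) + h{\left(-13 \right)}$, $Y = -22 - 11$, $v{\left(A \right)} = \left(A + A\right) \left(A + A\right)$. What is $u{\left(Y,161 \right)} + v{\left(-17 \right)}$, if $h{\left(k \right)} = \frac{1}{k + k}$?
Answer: $\frac{33383}{26} \approx 1284.0$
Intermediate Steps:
$h{\left(k \right)} = \frac{1}{2 k}$
$v{\left(A \right)} = 4 A^{2}$ ($v{\left(A \right)} = 2 A 2 A = 4 A^{2}$)
$Y = -33$ ($Y = -22 - 11 = -33$)
$u{\left(Q,m \right)} = - \frac{1}{26} + Q + m$ ($u{\left(Q,m \right)} = \left(Q + m\right) + \frac{1}{2 \left(-13\right)} = \left(Q + m\right) + \frac{1}{2} \left(- \frac{1}{13}\right) = \left(Q + m\right) - \frac{1}{26} = - \frac{1}{26} + Q + m$)
$u{\left(Y,161 \right)} + v{\left(-17 \right)} = \left(- \frac{1}{26} - 33 + 161\right) + 4 \left(-17\right)^{2} = \frac{3327}{26} + 4 \cdot 289 = \frac{3327}{26} + 1156 = \frac{33383}{26}$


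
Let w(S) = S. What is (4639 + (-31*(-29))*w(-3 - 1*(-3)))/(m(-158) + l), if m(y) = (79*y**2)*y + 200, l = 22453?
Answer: -4639/311577995 ≈ -1.4889e-5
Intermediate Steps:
m(y) = 200 + 79*y**3 (m(y) = 79*y**3 + 200 = 200 + 79*y**3)
(4639 + (-31*(-29))*w(-3 - 1*(-3)))/(m(-158) + l) = (4639 + (-31*(-29))*(-3 - 1*(-3)))/((200 + 79*(-158)**3) + 22453) = (4639 + 899*(-3 + 3))/((200 + 79*(-3944312)) + 22453) = (4639 + 899*0)/((200 - 311600648) + 22453) = (4639 + 0)/(-311600448 + 22453) = 4639/(-311577995) = 4639*(-1/311577995) = -4639/311577995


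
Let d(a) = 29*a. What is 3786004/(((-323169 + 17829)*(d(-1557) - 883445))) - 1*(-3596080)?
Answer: 254906434637892901/70884528330 ≈ 3.5961e+6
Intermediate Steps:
3786004/(((-323169 + 17829)*(d(-1557) - 883445))) - 1*(-3596080) = 3786004/(((-323169 + 17829)*(29*(-1557) - 883445))) - 1*(-3596080) = 3786004/((-305340*(-45153 - 883445))) + 3596080 = 3786004/((-305340*(-928598))) + 3596080 = 3786004/283538113320 + 3596080 = 3786004*(1/283538113320) + 3596080 = 946501/70884528330 + 3596080 = 254906434637892901/70884528330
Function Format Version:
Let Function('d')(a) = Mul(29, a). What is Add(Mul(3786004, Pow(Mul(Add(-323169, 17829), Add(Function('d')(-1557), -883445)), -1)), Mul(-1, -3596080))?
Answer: Rational(254906434637892901, 70884528330) ≈ 3.5961e+6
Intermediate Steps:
Add(Mul(3786004, Pow(Mul(Add(-323169, 17829), Add(Function('d')(-1557), -883445)), -1)), Mul(-1, -3596080)) = Add(Mul(3786004, Pow(Mul(Add(-323169, 17829), Add(Mul(29, -1557), -883445)), -1)), Mul(-1, -3596080)) = Add(Mul(3786004, Pow(Mul(-305340, Add(-45153, -883445)), -1)), 3596080) = Add(Mul(3786004, Pow(Mul(-305340, -928598), -1)), 3596080) = Add(Mul(3786004, Pow(283538113320, -1)), 3596080) = Add(Mul(3786004, Rational(1, 283538113320)), 3596080) = Add(Rational(946501, 70884528330), 3596080) = Rational(254906434637892901, 70884528330)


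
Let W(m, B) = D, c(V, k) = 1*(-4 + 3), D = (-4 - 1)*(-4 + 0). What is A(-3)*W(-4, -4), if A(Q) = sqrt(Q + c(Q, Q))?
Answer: 40*I ≈ 40.0*I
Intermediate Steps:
D = 20 (D = -5*(-4) = 20)
c(V, k) = -1 (c(V, k) = 1*(-1) = -1)
W(m, B) = 20
A(Q) = sqrt(-1 + Q) (A(Q) = sqrt(Q - 1) = sqrt(-1 + Q))
A(-3)*W(-4, -4) = sqrt(-1 - 3)*20 = sqrt(-4)*20 = (2*I)*20 = 40*I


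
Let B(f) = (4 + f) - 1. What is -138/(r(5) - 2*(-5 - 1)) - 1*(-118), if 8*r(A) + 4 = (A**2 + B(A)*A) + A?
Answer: 3002/27 ≈ 111.19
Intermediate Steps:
B(f) = 3 + f
r(A) = -1/2 + A/8 + A**2/8 + A*(3 + A)/8 (r(A) = -1/2 + ((A**2 + (3 + A)*A) + A)/8 = -1/2 + ((A**2 + A*(3 + A)) + A)/8 = -1/2 + (A + A**2 + A*(3 + A))/8 = -1/2 + (A/8 + A**2/8 + A*(3 + A)/8) = -1/2 + A/8 + A**2/8 + A*(3 + A)/8)
-138/(r(5) - 2*(-5 - 1)) - 1*(-118) = -138/((-1/2 + (1/2)*5 + (1/4)*5**2) - 2*(-5 - 1)) - 1*(-118) = -138/((-1/2 + 5/2 + (1/4)*25) - 2*(-6)) + 118 = -138/((-1/2 + 5/2 + 25/4) + 12) + 118 = -138/(33/4 + 12) + 118 = -138/(81/4) + 118 = (4/81)*(-138) + 118 = -184/27 + 118 = 3002/27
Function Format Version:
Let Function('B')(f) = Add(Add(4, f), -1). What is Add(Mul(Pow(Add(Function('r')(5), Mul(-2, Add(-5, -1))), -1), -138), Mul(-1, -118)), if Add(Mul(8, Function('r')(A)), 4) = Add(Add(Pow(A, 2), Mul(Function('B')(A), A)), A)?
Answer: Rational(3002, 27) ≈ 111.19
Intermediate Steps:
Function('B')(f) = Add(3, f)
Function('r')(A) = Add(Rational(-1, 2), Mul(Rational(1, 8), A), Mul(Rational(1, 8), Pow(A, 2)), Mul(Rational(1, 8), A, Add(3, A))) (Function('r')(A) = Add(Rational(-1, 2), Mul(Rational(1, 8), Add(Add(Pow(A, 2), Mul(Add(3, A), A)), A))) = Add(Rational(-1, 2), Mul(Rational(1, 8), Add(Add(Pow(A, 2), Mul(A, Add(3, A))), A))) = Add(Rational(-1, 2), Mul(Rational(1, 8), Add(A, Pow(A, 2), Mul(A, Add(3, A))))) = Add(Rational(-1, 2), Add(Mul(Rational(1, 8), A), Mul(Rational(1, 8), Pow(A, 2)), Mul(Rational(1, 8), A, Add(3, A)))) = Add(Rational(-1, 2), Mul(Rational(1, 8), A), Mul(Rational(1, 8), Pow(A, 2)), Mul(Rational(1, 8), A, Add(3, A))))
Add(Mul(Pow(Add(Function('r')(5), Mul(-2, Add(-5, -1))), -1), -138), Mul(-1, -118)) = Add(Mul(Pow(Add(Add(Rational(-1, 2), Mul(Rational(1, 2), 5), Mul(Rational(1, 4), Pow(5, 2))), Mul(-2, Add(-5, -1))), -1), -138), Mul(-1, -118)) = Add(Mul(Pow(Add(Add(Rational(-1, 2), Rational(5, 2), Mul(Rational(1, 4), 25)), Mul(-2, -6)), -1), -138), 118) = Add(Mul(Pow(Add(Add(Rational(-1, 2), Rational(5, 2), Rational(25, 4)), 12), -1), -138), 118) = Add(Mul(Pow(Add(Rational(33, 4), 12), -1), -138), 118) = Add(Mul(Pow(Rational(81, 4), -1), -138), 118) = Add(Mul(Rational(4, 81), -138), 118) = Add(Rational(-184, 27), 118) = Rational(3002, 27)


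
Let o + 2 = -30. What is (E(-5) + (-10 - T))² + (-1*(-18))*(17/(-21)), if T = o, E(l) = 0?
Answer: 3286/7 ≈ 469.43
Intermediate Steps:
o = -32 (o = -2 - 30 = -32)
T = -32
(E(-5) + (-10 - T))² + (-1*(-18))*(17/(-21)) = (0 + (-10 - 1*(-32)))² + (-1*(-18))*(17/(-21)) = (0 + (-10 + 32))² + 18*(17*(-1/21)) = (0 + 22)² + 18*(-17/21) = 22² - 102/7 = 484 - 102/7 = 3286/7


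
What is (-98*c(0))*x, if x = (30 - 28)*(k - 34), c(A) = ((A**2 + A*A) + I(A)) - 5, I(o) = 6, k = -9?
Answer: 8428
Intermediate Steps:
c(A) = 1 + 2*A**2 (c(A) = ((A**2 + A*A) + 6) - 5 = ((A**2 + A**2) + 6) - 5 = (2*A**2 + 6) - 5 = (6 + 2*A**2) - 5 = 1 + 2*A**2)
x = -86 (x = (30 - 28)*(-9 - 34) = 2*(-43) = -86)
(-98*c(0))*x = -98*(1 + 2*0**2)*(-86) = -98*(1 + 2*0)*(-86) = -98*(1 + 0)*(-86) = -98*1*(-86) = -98*(-86) = 8428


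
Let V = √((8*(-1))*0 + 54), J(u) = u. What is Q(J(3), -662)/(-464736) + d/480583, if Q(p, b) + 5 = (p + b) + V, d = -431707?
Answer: -25038834655/27918027636 - √6/154912 ≈ -0.89689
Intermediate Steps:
V = 3*√6 (V = √(-8*0 + 54) = √(0 + 54) = √54 = 3*√6 ≈ 7.3485)
Q(p, b) = -5 + b + p + 3*√6 (Q(p, b) = -5 + ((p + b) + 3*√6) = -5 + ((b + p) + 3*√6) = -5 + (b + p + 3*√6) = -5 + b + p + 3*√6)
Q(J(3), -662)/(-464736) + d/480583 = (-5 - 662 + 3 + 3*√6)/(-464736) - 431707/480583 = (-664 + 3*√6)*(-1/464736) - 431707*1/480583 = (83/58092 - √6/154912) - 431707/480583 = -25038834655/27918027636 - √6/154912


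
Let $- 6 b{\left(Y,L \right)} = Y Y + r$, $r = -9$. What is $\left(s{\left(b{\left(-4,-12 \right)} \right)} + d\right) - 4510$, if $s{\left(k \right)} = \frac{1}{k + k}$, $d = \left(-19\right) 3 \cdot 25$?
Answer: $- \frac{41548}{7} \approx -5935.4$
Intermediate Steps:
$b{\left(Y,L \right)} = \frac{3}{2} - \frac{Y^{2}}{6}$ ($b{\left(Y,L \right)} = - \frac{Y Y - 9}{6} = - \frac{Y^{2} - 9}{6} = - \frac{-9 + Y^{2}}{6} = \frac{3}{2} - \frac{Y^{2}}{6}$)
$d = -1425$ ($d = \left(-57\right) 25 = -1425$)
$s{\left(k \right)} = \frac{1}{2 k}$
$\left(s{\left(b{\left(-4,-12 \right)} \right)} + d\right) - 4510 = \left(\frac{1}{2 \left(\frac{3}{2} - \frac{\left(-4\right)^{2}}{6}\right)} - 1425\right) - 4510 = \left(\frac{1}{2 \left(\frac{3}{2} - \frac{8}{3}\right)} - 1425\right) - 4510 = \left(\frac{1}{2 \left(- \frac{7}{6}\right)} - 1425\right) - 4510 = \left(\frac{1}{2} \left(- \frac{6}{7}\right) - 1425\right) - 4510 = \left(- \frac{3}{7} - 1425\right) - 4510 = - \frac{9978}{7} - 4510 = - \frac{41548}{7}$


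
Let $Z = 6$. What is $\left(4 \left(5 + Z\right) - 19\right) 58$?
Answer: $1450$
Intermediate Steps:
$\left(4 \left(5 + Z\right) - 19\right) 58 = \left(4 \left(5 + 6\right) - 19\right) 58 = \left(4 \cdot 11 - 19\right) 58 = \left(44 - 19\right) 58 = 25 \cdot 58 = 1450$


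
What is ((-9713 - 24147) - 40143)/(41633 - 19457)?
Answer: -74003/22176 ≈ -3.3371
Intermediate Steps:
((-9713 - 24147) - 40143)/(41633 - 19457) = (-33860 - 40143)/22176 = -74003*1/22176 = -74003/22176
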